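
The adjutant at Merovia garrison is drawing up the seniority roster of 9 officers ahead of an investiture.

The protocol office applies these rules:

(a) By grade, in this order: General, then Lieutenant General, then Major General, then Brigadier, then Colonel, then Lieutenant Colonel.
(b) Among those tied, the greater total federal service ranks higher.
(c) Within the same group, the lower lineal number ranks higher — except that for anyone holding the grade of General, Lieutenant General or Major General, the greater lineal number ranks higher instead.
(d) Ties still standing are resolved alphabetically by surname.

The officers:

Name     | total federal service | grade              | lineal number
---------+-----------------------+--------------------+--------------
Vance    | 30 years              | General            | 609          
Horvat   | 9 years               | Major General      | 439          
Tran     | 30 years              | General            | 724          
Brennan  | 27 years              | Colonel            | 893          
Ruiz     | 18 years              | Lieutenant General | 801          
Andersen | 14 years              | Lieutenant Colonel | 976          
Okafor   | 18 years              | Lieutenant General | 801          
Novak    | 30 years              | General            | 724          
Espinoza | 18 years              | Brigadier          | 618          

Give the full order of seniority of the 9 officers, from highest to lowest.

By grade: Novak, Tran and Vance (General); then Okafor and Ruiz (Lieutenant General); then Horvat (Major General); then Espinoza (Brigadier); then Brennan (Colonel); then Andersen (Lieutenant Colonel).
Novak, Tran and Vance all have total federal service 30 years, so the next rule applies.
Among Novak, Tran and Vance, by lineal number (higher first) (reversed rule for this group): Novak and Tran (724) before Vance (609).
Among Novak and Tran, alphabetically by surname: Novak before Tran.
Okafor and Ruiz both have total federal service 18 years, so the next rule applies.
Okafor and Ruiz both have lineal number 801, so the next rule applies.
Among Okafor and Ruiz, alphabetically by surname: Okafor before Ruiz.
Full order: Novak, Tran, Vance, Okafor, Ruiz, Horvat, Espinoza, Brennan, Andersen.

Novak, Tran, Vance, Okafor, Ruiz, Horvat, Espinoza, Brennan, Andersen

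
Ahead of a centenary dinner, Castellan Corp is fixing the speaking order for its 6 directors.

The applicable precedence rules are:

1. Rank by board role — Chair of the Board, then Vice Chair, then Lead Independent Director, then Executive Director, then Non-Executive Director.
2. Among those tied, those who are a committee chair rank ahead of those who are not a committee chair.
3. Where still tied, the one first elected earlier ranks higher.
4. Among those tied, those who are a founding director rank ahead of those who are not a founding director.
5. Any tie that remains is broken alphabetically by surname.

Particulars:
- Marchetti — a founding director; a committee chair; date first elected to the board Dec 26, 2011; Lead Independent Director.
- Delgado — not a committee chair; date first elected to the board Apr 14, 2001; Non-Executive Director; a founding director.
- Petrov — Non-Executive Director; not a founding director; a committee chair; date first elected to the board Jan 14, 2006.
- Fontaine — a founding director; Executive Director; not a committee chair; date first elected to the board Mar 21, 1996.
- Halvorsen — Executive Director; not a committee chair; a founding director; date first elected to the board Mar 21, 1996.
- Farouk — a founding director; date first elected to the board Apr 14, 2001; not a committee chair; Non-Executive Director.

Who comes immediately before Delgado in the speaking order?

By board role: Marchetti (Lead Independent Director); then Fontaine and Halvorsen (Executive Director); then Petrov, Delgado and Farouk (Non-Executive Director).
Fontaine and Halvorsen are each not a committee chair, so the next rule applies.
Fontaine and Halvorsen both have date first elected to the board Mar 21, 1996, so the next rule applies.
Fontaine and Halvorsen are each a founding director, so the next rule applies.
Among Fontaine and Halvorsen, alphabetically by surname: Fontaine before Halvorsen.
Among Petrov, Delgado and Farouk, a committee chair before not a committee chair: Petrov (a committee chair) before Delgado and Farouk (not a committee chair).
Delgado and Farouk both have date first elected to the board Apr 14, 2001, so the next rule applies.
Delgado and Farouk are each a founding director, so the next rule applies.
Among Delgado and Farouk, alphabetically by surname: Delgado before Farouk.
Order: Marchetti, Fontaine, Halvorsen, Petrov, Delgado, Farouk.

Petrov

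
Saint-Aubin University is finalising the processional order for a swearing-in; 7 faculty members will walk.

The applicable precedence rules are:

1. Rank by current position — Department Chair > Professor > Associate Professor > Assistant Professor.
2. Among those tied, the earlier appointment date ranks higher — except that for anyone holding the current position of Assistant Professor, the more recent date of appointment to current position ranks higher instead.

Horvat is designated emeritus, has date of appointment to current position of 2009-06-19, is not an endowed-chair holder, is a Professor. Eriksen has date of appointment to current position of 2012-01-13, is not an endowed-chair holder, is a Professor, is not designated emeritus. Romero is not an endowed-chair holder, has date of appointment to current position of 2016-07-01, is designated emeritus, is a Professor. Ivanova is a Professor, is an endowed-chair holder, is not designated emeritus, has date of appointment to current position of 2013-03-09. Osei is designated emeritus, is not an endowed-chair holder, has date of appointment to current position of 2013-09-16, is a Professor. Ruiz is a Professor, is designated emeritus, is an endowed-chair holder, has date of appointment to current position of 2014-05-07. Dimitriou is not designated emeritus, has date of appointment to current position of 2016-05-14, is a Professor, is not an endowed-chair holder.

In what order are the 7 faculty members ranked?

By current position: Horvat, Eriksen, Ivanova, Osei, Ruiz, Dimitriou and Romero (Professor).
Among Horvat, Eriksen, Ivanova, Osei, Ruiz, Dimitriou and Romero, by date of appointment to current position (earlier first): Horvat (2009-06-19) before Eriksen (2012-01-13) before Ivanova (2013-03-09) before Osei (2013-09-16) before Ruiz (2014-05-07) before Dimitriou (2016-05-14) before Romero (2016-07-01).
Full order: Horvat, Eriksen, Ivanova, Osei, Ruiz, Dimitriou, Romero.

Horvat, Eriksen, Ivanova, Osei, Ruiz, Dimitriou, Romero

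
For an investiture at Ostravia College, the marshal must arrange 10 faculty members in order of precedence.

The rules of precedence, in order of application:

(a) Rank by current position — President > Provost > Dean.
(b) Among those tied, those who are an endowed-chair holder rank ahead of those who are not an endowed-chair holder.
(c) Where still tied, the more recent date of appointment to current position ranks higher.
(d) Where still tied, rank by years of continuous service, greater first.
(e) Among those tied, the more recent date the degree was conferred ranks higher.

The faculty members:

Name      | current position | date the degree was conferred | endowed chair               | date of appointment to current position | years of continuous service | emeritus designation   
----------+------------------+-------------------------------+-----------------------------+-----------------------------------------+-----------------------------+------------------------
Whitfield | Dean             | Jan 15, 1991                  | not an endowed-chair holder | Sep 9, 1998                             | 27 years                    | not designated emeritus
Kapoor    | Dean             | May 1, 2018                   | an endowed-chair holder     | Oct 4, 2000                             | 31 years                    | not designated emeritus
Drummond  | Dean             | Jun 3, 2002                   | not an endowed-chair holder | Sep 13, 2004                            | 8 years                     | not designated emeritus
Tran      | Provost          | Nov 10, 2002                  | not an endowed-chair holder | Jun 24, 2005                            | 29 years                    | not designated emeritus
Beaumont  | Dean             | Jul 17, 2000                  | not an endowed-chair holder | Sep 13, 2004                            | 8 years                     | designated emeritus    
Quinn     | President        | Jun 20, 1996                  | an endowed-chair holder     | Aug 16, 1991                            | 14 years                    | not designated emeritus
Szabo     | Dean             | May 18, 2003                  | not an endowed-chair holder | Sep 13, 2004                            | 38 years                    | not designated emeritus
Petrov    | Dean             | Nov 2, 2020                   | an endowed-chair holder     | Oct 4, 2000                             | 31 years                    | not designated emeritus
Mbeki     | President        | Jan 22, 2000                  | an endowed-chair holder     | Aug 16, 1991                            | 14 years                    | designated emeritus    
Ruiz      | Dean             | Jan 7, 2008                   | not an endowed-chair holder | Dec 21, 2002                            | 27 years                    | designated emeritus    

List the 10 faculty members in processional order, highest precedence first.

Mbeki, Quinn, Tran, Petrov, Kapoor, Szabo, Drummond, Beaumont, Ruiz, Whitfield

By current position: Mbeki and Quinn (President); then Tran (Provost); then Petrov, Kapoor, Szabo, Drummond, Beaumont, Ruiz and Whitfield (Dean).
Mbeki and Quinn are each an endowed-chair holder, so the next rule applies.
Mbeki and Quinn both have date of appointment to current position Aug 16, 1991, so the next rule applies.
Mbeki and Quinn both have years of continuous service 14 years, so the next rule applies.
Among Mbeki and Quinn, by date the degree was conferred (later first): Mbeki (Jan 22, 2000) before Quinn (Jun 20, 1996).
Among Petrov, Kapoor, Szabo, Drummond, Beaumont, Ruiz and Whitfield, an endowed-chair holder before not an endowed-chair holder: Petrov and Kapoor (an endowed-chair holder) before Szabo, Drummond, Beaumont, Ruiz and Whitfield (not an endowed-chair holder).
Petrov and Kapoor both have date of appointment to current position Oct 4, 2000, so the next rule applies.
Petrov and Kapoor both have years of continuous service 31 years, so the next rule applies.
Among Petrov and Kapoor, by date the degree was conferred (later first): Petrov (Nov 2, 2020) before Kapoor (May 1, 2018).
Among Szabo, Drummond, Beaumont, Ruiz and Whitfield, by date of appointment to current position (later first): Szabo, Drummond and Beaumont (Sep 13, 2004) before Ruiz (Dec 21, 2002) before Whitfield (Sep 9, 1998).
Among Szabo, Drummond and Beaumont, by years of continuous service (higher first): Szabo (38 years) before Drummond and Beaumont (8 years).
Among Drummond and Beaumont, by date the degree was conferred (later first): Drummond (Jun 3, 2002) before Beaumont (Jul 17, 2000).
Full order: Mbeki, Quinn, Tran, Petrov, Kapoor, Szabo, Drummond, Beaumont, Ruiz, Whitfield.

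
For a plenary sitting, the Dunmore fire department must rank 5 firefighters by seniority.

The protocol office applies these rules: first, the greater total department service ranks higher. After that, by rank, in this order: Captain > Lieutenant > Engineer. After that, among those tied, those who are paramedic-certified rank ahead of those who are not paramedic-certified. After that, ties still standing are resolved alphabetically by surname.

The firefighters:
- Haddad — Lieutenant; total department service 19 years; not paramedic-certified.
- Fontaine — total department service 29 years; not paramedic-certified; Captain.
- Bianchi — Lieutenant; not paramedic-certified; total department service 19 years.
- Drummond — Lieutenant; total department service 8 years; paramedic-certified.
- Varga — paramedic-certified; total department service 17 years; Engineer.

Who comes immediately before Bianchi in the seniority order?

Fontaine

By total department service (higher first): Fontaine (29 years); then Bianchi and Haddad (both 19 years); then Varga (17 years); then Drummond (8 years).
Bianchi and Haddad are each Lieutenant, so the next rule applies.
Bianchi and Haddad are each not paramedic-certified, so the next rule applies.
Among Bianchi and Haddad, alphabetically by surname: Bianchi before Haddad.
Order: Fontaine, Bianchi, Haddad, Varga, Drummond.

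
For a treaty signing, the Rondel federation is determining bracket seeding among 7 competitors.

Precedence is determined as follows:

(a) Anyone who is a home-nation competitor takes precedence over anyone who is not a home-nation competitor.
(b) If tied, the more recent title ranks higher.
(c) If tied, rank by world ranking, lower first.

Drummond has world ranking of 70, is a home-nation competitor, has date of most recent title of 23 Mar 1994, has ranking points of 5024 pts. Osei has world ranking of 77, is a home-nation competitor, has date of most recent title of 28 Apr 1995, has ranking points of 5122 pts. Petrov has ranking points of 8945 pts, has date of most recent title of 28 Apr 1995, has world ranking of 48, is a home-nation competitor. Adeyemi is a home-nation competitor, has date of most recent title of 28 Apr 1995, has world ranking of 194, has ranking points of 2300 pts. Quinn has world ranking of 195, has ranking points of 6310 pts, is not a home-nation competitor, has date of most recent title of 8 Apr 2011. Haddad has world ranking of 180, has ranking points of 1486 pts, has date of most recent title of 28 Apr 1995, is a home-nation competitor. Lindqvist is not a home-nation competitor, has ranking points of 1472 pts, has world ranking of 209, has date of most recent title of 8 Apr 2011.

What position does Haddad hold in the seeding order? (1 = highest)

3

By the first rule: Petrov, Osei, Haddad, Adeyemi and Drummond (each a home-nation competitor); then Quinn and Lindqvist (both not a home-nation competitor).
Among Petrov, Osei, Haddad, Adeyemi and Drummond, by date of most recent title (later first): Petrov, Osei, Haddad and Adeyemi (28 Apr 1995) before Drummond (23 Mar 1994).
Among Petrov, Osei, Haddad and Adeyemi, by world ranking (lower first): Petrov (48) before Osei (77) before Haddad (180) before Adeyemi (194).
Quinn and Lindqvist both have date of most recent title 8 Apr 2011, so the next rule applies.
Among Quinn and Lindqvist, by world ranking (lower first): Quinn (195) before Lindqvist (209).
Order: Petrov, Osei, Haddad, Adeyemi, Drummond, Quinn, Lindqvist. So position 3.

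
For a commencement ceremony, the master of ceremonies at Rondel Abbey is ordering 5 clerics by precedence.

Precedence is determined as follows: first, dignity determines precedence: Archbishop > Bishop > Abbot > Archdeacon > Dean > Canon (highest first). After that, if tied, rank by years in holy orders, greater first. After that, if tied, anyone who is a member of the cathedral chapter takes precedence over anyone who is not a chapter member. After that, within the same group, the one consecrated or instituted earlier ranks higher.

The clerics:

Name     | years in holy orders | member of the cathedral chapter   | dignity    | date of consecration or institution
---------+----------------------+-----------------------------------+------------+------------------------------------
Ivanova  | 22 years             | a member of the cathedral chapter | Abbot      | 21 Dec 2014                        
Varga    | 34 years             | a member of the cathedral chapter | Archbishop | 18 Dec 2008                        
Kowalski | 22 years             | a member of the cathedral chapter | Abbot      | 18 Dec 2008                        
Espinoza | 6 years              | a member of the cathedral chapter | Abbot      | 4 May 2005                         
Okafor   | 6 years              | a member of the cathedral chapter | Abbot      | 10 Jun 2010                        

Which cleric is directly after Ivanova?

By dignity: Varga (Archbishop); then Kowalski, Ivanova, Espinoza and Okafor (Abbot).
Among Kowalski, Ivanova, Espinoza and Okafor, by years in holy orders (higher first): Kowalski and Ivanova (22 years) before Espinoza and Okafor (6 years).
Kowalski and Ivanova are each a member of the cathedral chapter, so the next rule applies.
Among Kowalski and Ivanova, by date of consecration or institution (earlier first): Kowalski (18 Dec 2008) before Ivanova (21 Dec 2014).
Espinoza and Okafor are each a member of the cathedral chapter, so the next rule applies.
Among Espinoza and Okafor, by date of consecration or institution (earlier first): Espinoza (4 May 2005) before Okafor (10 Jun 2010).
Order: Varga, Kowalski, Ivanova, Espinoza, Okafor.

Espinoza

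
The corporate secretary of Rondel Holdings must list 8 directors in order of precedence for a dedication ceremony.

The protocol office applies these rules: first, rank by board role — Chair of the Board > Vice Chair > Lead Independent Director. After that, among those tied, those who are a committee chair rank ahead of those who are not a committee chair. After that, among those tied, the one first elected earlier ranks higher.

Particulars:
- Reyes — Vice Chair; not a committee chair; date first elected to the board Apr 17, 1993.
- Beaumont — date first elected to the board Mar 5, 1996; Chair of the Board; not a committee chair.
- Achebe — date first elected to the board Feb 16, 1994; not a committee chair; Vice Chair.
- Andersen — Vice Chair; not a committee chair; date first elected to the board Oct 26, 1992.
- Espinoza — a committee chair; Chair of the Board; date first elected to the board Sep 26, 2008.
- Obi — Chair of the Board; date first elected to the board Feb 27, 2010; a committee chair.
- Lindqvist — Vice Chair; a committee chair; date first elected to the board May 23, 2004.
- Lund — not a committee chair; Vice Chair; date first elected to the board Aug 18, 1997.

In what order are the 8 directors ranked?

Espinoza, Obi, Beaumont, Lindqvist, Andersen, Reyes, Achebe, Lund

By board role: Espinoza, Obi and Beaumont (Chair of the Board); then Lindqvist, Andersen, Reyes, Achebe and Lund (Vice Chair).
Among Espinoza, Obi and Beaumont, a committee chair before not a committee chair: Espinoza and Obi (a committee chair) before Beaumont (not a committee chair).
Among Espinoza and Obi, by date first elected to the board (earlier first): Espinoza (Sep 26, 2008) before Obi (Feb 27, 2010).
Among Lindqvist, Andersen, Reyes, Achebe and Lund, a committee chair before not a committee chair: Lindqvist (a committee chair) before Andersen, Reyes, Achebe and Lund (not a committee chair).
Among Andersen, Reyes, Achebe and Lund, by date first elected to the board (earlier first): Andersen (Oct 26, 1992) before Reyes (Apr 17, 1993) before Achebe (Feb 16, 1994) before Lund (Aug 18, 1997).
Full order: Espinoza, Obi, Beaumont, Lindqvist, Andersen, Reyes, Achebe, Lund.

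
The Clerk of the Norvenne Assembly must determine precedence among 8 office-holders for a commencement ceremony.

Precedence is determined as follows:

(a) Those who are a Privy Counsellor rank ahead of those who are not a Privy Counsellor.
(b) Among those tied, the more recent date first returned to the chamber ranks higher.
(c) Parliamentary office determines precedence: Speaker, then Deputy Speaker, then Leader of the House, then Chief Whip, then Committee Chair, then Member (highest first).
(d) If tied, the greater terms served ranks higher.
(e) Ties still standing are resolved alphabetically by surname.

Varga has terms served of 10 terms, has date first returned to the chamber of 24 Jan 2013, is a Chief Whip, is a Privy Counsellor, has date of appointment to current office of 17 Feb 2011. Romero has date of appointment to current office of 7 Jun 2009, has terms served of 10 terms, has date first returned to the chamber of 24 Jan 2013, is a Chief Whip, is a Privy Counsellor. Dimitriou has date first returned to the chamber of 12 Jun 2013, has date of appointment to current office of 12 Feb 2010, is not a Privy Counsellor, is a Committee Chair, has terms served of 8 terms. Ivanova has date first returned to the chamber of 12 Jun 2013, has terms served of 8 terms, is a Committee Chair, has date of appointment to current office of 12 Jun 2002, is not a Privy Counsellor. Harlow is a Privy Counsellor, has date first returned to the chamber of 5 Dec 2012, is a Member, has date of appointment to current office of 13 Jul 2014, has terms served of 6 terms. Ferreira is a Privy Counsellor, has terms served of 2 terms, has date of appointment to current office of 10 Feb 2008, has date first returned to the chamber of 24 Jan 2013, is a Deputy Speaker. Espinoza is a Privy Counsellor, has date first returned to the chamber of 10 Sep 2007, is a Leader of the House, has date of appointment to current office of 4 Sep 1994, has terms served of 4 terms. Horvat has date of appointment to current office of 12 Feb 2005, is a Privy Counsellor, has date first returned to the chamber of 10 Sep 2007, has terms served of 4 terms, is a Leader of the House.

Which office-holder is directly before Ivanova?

Dimitriou

By the first rule: Ferreira, Romero, Varga, Harlow, Espinoza and Horvat (each a Privy Counsellor); then Dimitriou and Ivanova (both not a Privy Counsellor).
Among Ferreira, Romero, Varga, Harlow, Espinoza and Horvat, by date first returned to the chamber (later first): Ferreira, Romero and Varga (24 Jan 2013) before Harlow (5 Dec 2012) before Espinoza and Horvat (10 Sep 2007).
Among Ferreira, Romero and Varga, by parliamentary office: Ferreira (Deputy Speaker) before Romero and Varga (Chief Whip).
Romero and Varga both have terms served 10 terms, so the next rule applies.
Among Romero and Varga, alphabetically by surname: Romero before Varga.
Espinoza and Horvat are each Leader of the House, so the next rule applies.
Espinoza and Horvat both have terms served 4 terms, so the next rule applies.
Among Espinoza and Horvat, alphabetically by surname: Espinoza before Horvat.
Dimitriou and Ivanova both have date first returned to the chamber 12 Jun 2013, so the next rule applies.
Dimitriou and Ivanova are each Committee Chair, so the next rule applies.
Dimitriou and Ivanova both have terms served 8 terms, so the next rule applies.
Among Dimitriou and Ivanova, alphabetically by surname: Dimitriou before Ivanova.
Order: Ferreira, Romero, Varga, Harlow, Espinoza, Horvat, Dimitriou, Ivanova.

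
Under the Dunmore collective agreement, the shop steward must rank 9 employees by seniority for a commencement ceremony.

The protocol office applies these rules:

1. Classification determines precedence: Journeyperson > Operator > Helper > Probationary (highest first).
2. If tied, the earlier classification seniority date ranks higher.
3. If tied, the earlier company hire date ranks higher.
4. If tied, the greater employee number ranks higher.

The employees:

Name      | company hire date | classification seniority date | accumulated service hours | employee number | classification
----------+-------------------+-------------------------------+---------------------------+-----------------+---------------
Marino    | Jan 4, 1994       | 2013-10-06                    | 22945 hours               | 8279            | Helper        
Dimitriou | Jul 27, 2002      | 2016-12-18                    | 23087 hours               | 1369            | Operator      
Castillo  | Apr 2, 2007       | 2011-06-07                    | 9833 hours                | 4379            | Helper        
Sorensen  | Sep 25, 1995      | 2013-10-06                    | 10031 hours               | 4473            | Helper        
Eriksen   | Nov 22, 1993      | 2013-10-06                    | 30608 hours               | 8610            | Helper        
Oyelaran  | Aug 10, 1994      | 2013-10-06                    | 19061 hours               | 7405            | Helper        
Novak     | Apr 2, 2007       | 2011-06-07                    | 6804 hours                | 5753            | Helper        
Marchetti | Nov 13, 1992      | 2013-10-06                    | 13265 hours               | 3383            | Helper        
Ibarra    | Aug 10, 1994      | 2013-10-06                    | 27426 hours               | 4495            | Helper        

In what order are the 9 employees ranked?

Dimitriou, Novak, Castillo, Marchetti, Eriksen, Marino, Oyelaran, Ibarra, Sorensen

By classification: Dimitriou (Operator); then Novak, Castillo, Marchetti, Eriksen, Marino, Oyelaran, Ibarra and Sorensen (Helper).
Among Novak, Castillo, Marchetti, Eriksen, Marino, Oyelaran, Ibarra and Sorensen, by classification seniority date (earlier first): Novak and Castillo (2011-06-07) before Marchetti, Eriksen, Marino, Oyelaran, Ibarra and Sorensen (2013-10-06).
Novak and Castillo both have company hire date Apr 2, 2007, so the next rule applies.
Among Novak and Castillo, by employee number (higher first): Novak (5753) before Castillo (4379).
Among Marchetti, Eriksen, Marino, Oyelaran, Ibarra and Sorensen, by company hire date (earlier first): Marchetti (Nov 13, 1992) before Eriksen (Nov 22, 1993) before Marino (Jan 4, 1994) before Oyelaran and Ibarra (Aug 10, 1994) before Sorensen (Sep 25, 1995).
Among Oyelaran and Ibarra, by employee number (higher first): Oyelaran (7405) before Ibarra (4495).
Full order: Dimitriou, Novak, Castillo, Marchetti, Eriksen, Marino, Oyelaran, Ibarra, Sorensen.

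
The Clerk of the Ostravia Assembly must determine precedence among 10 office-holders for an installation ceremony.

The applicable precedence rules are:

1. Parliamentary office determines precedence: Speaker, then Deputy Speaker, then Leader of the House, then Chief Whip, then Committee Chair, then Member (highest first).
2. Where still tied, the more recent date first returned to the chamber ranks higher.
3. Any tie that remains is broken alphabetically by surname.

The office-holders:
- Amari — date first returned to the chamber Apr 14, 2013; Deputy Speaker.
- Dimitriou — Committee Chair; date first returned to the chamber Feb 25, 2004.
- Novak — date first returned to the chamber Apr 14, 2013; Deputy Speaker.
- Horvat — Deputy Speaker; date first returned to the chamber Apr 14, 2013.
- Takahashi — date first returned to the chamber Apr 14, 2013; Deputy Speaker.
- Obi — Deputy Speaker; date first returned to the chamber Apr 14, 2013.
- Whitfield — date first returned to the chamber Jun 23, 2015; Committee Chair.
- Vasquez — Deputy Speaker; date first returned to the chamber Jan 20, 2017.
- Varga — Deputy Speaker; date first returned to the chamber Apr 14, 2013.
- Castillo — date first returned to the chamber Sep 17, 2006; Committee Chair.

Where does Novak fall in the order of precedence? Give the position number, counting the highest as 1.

4

By parliamentary office: Vasquez, Amari, Horvat, Novak, Obi, Takahashi and Varga (Deputy Speaker); then Whitfield, Castillo and Dimitriou (Committee Chair).
Among Vasquez, Amari, Horvat, Novak, Obi, Takahashi and Varga, by date first returned to the chamber (later first): Vasquez (Jan 20, 2017) before Amari, Horvat, Novak, Obi, Takahashi and Varga (Apr 14, 2013).
Among Amari, Horvat, Novak, Obi, Takahashi and Varga, alphabetically by surname: Amari before Horvat before Novak before Obi before Takahashi before Varga.
Among Whitfield, Castillo and Dimitriou, by date first returned to the chamber (later first): Whitfield (Jun 23, 2015) before Castillo (Sep 17, 2006) before Dimitriou (Feb 25, 2004).
Order: Vasquez, Amari, Horvat, Novak, Obi, Takahashi, Varga, Whitfield, Castillo, Dimitriou. So position 4.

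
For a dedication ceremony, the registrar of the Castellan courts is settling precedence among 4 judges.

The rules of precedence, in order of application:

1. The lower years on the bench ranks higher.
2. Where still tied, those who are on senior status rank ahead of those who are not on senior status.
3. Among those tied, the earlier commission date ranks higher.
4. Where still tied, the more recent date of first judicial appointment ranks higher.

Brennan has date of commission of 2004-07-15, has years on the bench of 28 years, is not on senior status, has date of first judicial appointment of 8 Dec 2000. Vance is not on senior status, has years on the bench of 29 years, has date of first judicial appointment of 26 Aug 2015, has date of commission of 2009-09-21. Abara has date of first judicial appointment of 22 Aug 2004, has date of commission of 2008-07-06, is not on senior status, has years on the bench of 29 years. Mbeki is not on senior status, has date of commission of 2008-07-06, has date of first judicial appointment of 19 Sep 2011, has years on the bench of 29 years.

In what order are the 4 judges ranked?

Brennan, Mbeki, Abara, Vance

By years on the bench (lower first): Brennan (28 years); then Mbeki, Abara and Vance (each 29 years).
Mbeki, Abara and Vance are each not on senior status, so the next rule applies.
Among Mbeki, Abara and Vance, by date of commission (earlier first): Mbeki and Abara (2008-07-06) before Vance (2009-09-21).
Among Mbeki and Abara, by date of first judicial appointment (later first): Mbeki (19 Sep 2011) before Abara (22 Aug 2004).
Full order: Brennan, Mbeki, Abara, Vance.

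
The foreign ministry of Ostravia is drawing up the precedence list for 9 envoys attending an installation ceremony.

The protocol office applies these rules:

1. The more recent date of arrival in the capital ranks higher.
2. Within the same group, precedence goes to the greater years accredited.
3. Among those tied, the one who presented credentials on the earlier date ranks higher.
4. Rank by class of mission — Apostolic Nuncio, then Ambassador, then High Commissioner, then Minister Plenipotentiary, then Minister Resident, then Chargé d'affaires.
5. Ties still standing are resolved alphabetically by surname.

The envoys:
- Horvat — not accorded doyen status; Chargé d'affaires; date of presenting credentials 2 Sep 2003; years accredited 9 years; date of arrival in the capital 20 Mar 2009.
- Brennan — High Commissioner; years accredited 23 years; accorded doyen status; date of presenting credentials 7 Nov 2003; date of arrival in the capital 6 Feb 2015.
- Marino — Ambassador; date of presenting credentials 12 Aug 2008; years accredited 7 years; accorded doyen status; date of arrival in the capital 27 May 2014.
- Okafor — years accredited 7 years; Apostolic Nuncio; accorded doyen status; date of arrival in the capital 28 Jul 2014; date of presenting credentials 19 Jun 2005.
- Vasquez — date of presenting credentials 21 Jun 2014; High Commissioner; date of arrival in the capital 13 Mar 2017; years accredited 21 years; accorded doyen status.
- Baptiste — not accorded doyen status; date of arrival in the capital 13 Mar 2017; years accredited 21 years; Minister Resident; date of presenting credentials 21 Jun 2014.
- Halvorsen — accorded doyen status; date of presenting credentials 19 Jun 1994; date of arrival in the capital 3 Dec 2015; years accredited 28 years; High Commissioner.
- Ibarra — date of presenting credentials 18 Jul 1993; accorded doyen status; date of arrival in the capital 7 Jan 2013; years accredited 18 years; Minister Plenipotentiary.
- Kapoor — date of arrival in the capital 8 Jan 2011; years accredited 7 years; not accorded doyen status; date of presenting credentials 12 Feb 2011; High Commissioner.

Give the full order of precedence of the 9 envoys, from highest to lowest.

By date of arrival in the capital (later first): Vasquez and Baptiste (both 13 Mar 2017); then Halvorsen (3 Dec 2015); then Brennan (6 Feb 2015); then Okafor (28 Jul 2014); then Marino (27 May 2014); then Ibarra (7 Jan 2013); then Kapoor (8 Jan 2011); then Horvat (20 Mar 2009).
Vasquez and Baptiste both have years accredited 21 years, so the next rule applies.
Vasquez and Baptiste both have date of presenting credentials 21 Jun 2014, so the next rule applies.
Among Vasquez and Baptiste, by class of mission: Vasquez (High Commissioner) before Baptiste (Minister Resident).
Full order: Vasquez, Baptiste, Halvorsen, Brennan, Okafor, Marino, Ibarra, Kapoor, Horvat.

Vasquez, Baptiste, Halvorsen, Brennan, Okafor, Marino, Ibarra, Kapoor, Horvat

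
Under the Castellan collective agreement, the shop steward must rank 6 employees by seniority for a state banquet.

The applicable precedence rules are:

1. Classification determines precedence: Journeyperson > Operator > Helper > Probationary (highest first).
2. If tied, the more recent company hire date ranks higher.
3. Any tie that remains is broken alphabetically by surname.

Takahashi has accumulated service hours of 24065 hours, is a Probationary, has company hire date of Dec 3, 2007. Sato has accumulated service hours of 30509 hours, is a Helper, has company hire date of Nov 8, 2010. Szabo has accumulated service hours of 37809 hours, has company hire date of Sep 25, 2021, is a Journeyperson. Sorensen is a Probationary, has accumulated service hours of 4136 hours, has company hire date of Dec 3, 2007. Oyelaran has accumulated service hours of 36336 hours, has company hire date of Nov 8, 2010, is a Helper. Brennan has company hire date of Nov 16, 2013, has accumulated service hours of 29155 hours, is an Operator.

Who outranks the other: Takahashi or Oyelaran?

Oyelaran

By classification: Szabo (Journeyperson); then Brennan (Operator); then Oyelaran and Sato (Helper); then Sorensen and Takahashi (Probationary).
Oyelaran and Sato both have company hire date Nov 8, 2010, so the next rule applies.
Among Oyelaran and Sato, alphabetically by surname: Oyelaran before Sato.
Sorensen and Takahashi both have company hire date Dec 3, 2007, so the next rule applies.
Among Sorensen and Takahashi, alphabetically by surname: Sorensen before Takahashi.
So Oyelaran takes precedence.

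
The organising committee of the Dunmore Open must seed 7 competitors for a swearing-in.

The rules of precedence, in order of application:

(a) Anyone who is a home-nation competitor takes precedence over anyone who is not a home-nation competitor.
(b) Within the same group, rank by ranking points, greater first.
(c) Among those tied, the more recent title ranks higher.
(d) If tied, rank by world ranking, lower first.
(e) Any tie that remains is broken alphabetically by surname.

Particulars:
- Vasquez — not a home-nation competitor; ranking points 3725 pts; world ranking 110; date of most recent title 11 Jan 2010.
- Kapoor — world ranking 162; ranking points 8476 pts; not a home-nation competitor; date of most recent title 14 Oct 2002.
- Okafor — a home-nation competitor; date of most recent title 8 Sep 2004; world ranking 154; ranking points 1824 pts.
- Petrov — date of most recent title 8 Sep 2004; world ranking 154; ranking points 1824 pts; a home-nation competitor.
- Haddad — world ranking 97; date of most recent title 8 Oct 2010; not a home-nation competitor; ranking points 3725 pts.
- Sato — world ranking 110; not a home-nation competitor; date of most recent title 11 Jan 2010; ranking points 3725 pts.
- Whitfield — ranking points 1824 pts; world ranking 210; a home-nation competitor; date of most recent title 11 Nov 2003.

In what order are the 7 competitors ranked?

Okafor, Petrov, Whitfield, Kapoor, Haddad, Sato, Vasquez

By the first rule: Okafor, Petrov and Whitfield (each a home-nation competitor); then Kapoor, Haddad, Sato and Vasquez (each not a home-nation competitor).
Okafor, Petrov and Whitfield all have ranking points 1824 pts, so the next rule applies.
Among Okafor, Petrov and Whitfield, by date of most recent title (later first): Okafor and Petrov (8 Sep 2004) before Whitfield (11 Nov 2003).
Okafor and Petrov both have world ranking 154, so the next rule applies.
Among Okafor and Petrov, alphabetically by surname: Okafor before Petrov.
Among Kapoor, Haddad, Sato and Vasquez, by ranking points (higher first): Kapoor (8476 pts) before Haddad, Sato and Vasquez (3725 pts).
Among Haddad, Sato and Vasquez, by date of most recent title (later first): Haddad (8 Oct 2010) before Sato and Vasquez (11 Jan 2010).
Sato and Vasquez both have world ranking 110, so the next rule applies.
Among Sato and Vasquez, alphabetically by surname: Sato before Vasquez.
Full order: Okafor, Petrov, Whitfield, Kapoor, Haddad, Sato, Vasquez.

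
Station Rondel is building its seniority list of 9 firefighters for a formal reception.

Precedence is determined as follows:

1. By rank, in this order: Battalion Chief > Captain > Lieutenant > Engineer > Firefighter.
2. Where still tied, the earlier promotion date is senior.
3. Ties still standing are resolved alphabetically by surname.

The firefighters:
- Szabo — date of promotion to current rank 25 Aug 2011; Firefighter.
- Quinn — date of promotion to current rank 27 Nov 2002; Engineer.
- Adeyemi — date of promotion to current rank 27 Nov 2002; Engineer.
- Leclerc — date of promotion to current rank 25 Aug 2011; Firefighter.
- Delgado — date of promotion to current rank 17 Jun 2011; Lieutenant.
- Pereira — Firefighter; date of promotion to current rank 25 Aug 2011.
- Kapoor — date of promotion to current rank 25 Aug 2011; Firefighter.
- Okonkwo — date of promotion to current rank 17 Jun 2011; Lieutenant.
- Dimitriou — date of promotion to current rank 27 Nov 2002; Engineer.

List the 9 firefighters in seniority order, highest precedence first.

Delgado, Okonkwo, Adeyemi, Dimitriou, Quinn, Kapoor, Leclerc, Pereira, Szabo

By rank: Delgado and Okonkwo (Lieutenant); then Adeyemi, Dimitriou and Quinn (Engineer); then Kapoor, Leclerc, Pereira and Szabo (Firefighter).
Delgado and Okonkwo both have date of promotion to current rank 17 Jun 2011, so the next rule applies.
Among Delgado and Okonkwo, alphabetically by surname: Delgado before Okonkwo.
Adeyemi, Dimitriou and Quinn all have date of promotion to current rank 27 Nov 2002, so the next rule applies.
Among Adeyemi, Dimitriou and Quinn, alphabetically by surname: Adeyemi before Dimitriou before Quinn.
Kapoor, Leclerc, Pereira and Szabo all have date of promotion to current rank 25 Aug 2011, so the next rule applies.
Among Kapoor, Leclerc, Pereira and Szabo, alphabetically by surname: Kapoor before Leclerc before Pereira before Szabo.
Full order: Delgado, Okonkwo, Adeyemi, Dimitriou, Quinn, Kapoor, Leclerc, Pereira, Szabo.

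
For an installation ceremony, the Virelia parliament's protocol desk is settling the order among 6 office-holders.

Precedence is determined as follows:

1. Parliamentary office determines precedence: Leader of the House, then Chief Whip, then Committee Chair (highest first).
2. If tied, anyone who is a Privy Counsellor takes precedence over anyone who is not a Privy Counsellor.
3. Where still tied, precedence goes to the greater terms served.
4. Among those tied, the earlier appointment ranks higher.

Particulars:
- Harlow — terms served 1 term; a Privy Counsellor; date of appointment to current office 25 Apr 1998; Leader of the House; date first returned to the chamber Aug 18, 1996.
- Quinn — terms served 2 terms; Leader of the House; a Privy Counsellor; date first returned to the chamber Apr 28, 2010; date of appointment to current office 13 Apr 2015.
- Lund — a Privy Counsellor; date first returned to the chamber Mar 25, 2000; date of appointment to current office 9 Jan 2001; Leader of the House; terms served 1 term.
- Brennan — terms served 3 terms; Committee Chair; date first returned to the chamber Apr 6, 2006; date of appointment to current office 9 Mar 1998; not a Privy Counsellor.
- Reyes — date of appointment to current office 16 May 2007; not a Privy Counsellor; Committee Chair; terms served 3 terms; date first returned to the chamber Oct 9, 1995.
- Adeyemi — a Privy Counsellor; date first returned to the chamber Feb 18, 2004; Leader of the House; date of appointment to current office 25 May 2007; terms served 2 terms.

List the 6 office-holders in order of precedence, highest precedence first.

Adeyemi, Quinn, Harlow, Lund, Brennan, Reyes

By parliamentary office: Adeyemi, Quinn, Harlow and Lund (Leader of the House); then Brennan and Reyes (Committee Chair).
Adeyemi, Quinn, Harlow and Lund are each a Privy Counsellor, so the next rule applies.
Among Adeyemi, Quinn, Harlow and Lund, by terms served (higher first): Adeyemi and Quinn (2 terms) before Harlow and Lund (1 term).
Among Adeyemi and Quinn, by date of appointment to current office (earlier first): Adeyemi (25 May 2007) before Quinn (13 Apr 2015).
Among Harlow and Lund, by date of appointment to current office (earlier first): Harlow (25 Apr 1998) before Lund (9 Jan 2001).
Brennan and Reyes are each not a Privy Counsellor, so the next rule applies.
Brennan and Reyes both have terms served 3 terms, so the next rule applies.
Among Brennan and Reyes, by date of appointment to current office (earlier first): Brennan (9 Mar 1998) before Reyes (16 May 2007).
Full order: Adeyemi, Quinn, Harlow, Lund, Brennan, Reyes.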